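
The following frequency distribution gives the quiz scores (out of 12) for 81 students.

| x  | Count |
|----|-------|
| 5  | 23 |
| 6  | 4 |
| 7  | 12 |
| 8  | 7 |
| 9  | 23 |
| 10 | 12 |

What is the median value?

8

Cumulative frequencies: 23, 27, 39, 46, 69, 81
n = 81, so the median is the value in position (n+1)/2 = 41.
Position 41 falls at value 8.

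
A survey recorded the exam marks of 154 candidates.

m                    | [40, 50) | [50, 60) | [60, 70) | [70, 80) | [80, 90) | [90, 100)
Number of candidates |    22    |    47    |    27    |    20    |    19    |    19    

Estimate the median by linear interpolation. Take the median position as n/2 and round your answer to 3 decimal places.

Cumulative frequencies: 22, 69, 96, 116, 135, 154
n = 154; position = n/2 = 77.
This falls in the class [60, 70): L = 60, F = 69, f = 27, h = 10.
Median ≈ 60 + ((77 − 69) / 27) × 10 = 62.9630

62.963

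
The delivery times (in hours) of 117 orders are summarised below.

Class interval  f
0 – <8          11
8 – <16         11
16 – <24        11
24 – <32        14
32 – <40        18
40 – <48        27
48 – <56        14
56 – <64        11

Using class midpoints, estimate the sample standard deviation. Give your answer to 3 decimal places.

16.769

Midpoints: 4, 12, 20, 28, 36, 44, 52, 60
n = 117, Σfm = 4012, mean = 34.2906
Σfm² = 170192
Σf(m − x̄)² = Σfm² − (Σfm)²/n = 170192 − 4012²/117 = 32618.1197
Sample variance = 32618.1197 / 116 = 281.1907
Standard deviation = √281.1907 = 16.7687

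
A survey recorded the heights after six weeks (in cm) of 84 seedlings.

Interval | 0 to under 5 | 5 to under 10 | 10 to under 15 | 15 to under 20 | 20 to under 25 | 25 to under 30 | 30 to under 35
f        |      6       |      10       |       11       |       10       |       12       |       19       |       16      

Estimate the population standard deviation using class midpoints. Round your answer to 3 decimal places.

Midpoints: 2.5, 7.5, 12.5, 17.5, 22.5, 27.5, 32.5
n = 84, Σfm = 1715, mean = 20.4167
Σfm² = 42725
Σf(m − x̄)² = Σfm² − (Σfm)²/n = 42725 − 1715²/84 = 7710.4167
Population variance = 7710.4167 / 84 = 91.7907
Standard deviation = √91.7907 = 9.5807

9.581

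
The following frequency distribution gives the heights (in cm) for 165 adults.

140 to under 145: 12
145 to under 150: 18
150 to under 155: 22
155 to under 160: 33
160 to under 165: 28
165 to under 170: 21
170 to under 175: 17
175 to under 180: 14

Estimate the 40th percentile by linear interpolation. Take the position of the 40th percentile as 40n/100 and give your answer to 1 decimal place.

Cumulative frequencies: 12, 30, 52, 85, 113, 134, 151, 165
n = 165; position = 40n/100 = 66.
This falls in the class 155 to under 160: L = 155, F = 52, f = 33, h = 5.
40th percentile ≈ 155 + ((66 − 52) / 33) × 5 = 157.1212

157.1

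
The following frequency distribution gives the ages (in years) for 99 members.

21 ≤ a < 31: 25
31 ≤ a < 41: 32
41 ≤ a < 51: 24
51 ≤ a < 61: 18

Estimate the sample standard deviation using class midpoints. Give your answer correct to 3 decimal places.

10.528

Midpoints: 26, 36, 46, 56
n = 99, Σfm = 3914, mean = 39.5354
Σfm² = 165604
Σf(m − x̄)² = Σfm² − (Σfm)²/n = 165604 − 3914²/99 = 10862.6263
Sample variance = 10862.6263 / 98 = 110.8431
Standard deviation = √110.8431 = 10.5282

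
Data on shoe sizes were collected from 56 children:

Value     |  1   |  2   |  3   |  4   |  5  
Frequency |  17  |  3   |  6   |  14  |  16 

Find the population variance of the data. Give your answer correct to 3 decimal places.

2.635

Values: 1, 2, 3, 4, 5
n = 56, Σfx = 177, mean = 3.1607
Σfx² = 707
Σf(x − x̄)² = Σfx² − (Σfx)²/n = 707 − 177²/56 = 147.5536
Population variance = 147.5536 / 56 = 2.6349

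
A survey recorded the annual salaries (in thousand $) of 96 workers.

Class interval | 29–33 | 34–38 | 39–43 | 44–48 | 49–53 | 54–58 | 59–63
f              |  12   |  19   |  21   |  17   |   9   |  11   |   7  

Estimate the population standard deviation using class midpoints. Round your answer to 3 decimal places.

Midpoints: 31, 36, 41, 46, 51, 56, 61
n = 96, Σfm = 4201, mean = 43.7604
Σfm² = 191381
Σf(m − x̄)² = Σfm² − (Σfm)²/n = 191381 − 4201²/96 = 7543.4896
Population variance = 7543.4896 / 96 = 78.5780
Standard deviation = √78.5780 = 8.8644

8.864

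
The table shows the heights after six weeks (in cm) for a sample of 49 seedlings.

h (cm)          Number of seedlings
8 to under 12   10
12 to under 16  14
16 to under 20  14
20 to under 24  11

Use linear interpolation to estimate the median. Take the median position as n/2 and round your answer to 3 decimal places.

16.143

Cumulative frequencies: 10, 24, 38, 49
n = 49; position = n/2 = 24.5.
This falls in the class 16 to under 20: L = 16, F = 24, f = 14, h = 4.
Median ≈ 16 + ((24.5 − 24) / 14) × 4 = 16.1429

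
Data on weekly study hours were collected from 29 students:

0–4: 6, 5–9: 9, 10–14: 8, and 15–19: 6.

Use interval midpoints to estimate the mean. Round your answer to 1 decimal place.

Midpoints: 2, 7, 12, 17
Σfm = 6×2 + 9×7 + 8×12 + 6×17 = 273
n = Σf = 29
Mean = 273 / 29 = 9.4138

9.4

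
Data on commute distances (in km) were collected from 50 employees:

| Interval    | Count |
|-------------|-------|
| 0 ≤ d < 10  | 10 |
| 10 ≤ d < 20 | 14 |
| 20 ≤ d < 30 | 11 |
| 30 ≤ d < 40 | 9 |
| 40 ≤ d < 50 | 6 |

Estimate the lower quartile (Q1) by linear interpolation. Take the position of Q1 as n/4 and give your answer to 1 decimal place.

Cumulative frequencies: 10, 24, 35, 44, 50
n = 50; position = n/4 = 12.5.
This falls in the class 10 ≤ d < 20: L = 10, F = 10, f = 14, h = 10.
Lower quartile ≈ 10 + ((12.5 − 10) / 14) × 10 = 11.7857

11.8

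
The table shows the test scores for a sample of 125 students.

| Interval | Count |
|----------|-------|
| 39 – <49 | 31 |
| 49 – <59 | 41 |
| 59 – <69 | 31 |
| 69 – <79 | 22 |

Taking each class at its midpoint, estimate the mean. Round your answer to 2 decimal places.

Midpoints: 44, 54, 64, 74
Σfm = 31×44 + 41×54 + 31×64 + 22×74 = 7190
n = Σf = 125
Mean = 7190 / 125 = 57.5200

57.52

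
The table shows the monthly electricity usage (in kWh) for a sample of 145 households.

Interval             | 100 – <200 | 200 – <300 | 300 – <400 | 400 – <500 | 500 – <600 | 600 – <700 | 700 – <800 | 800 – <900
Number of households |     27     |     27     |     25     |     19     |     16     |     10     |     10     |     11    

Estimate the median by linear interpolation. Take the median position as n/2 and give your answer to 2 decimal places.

Cumulative frequencies: 27, 54, 79, 98, 114, 124, 134, 145
n = 145; position = n/2 = 72.5.
This falls in the class 300 – <400: L = 300, F = 54, f = 25, h = 100.
Median ≈ 300 + ((72.5 − 54) / 25) × 100 = 374.0000

374.00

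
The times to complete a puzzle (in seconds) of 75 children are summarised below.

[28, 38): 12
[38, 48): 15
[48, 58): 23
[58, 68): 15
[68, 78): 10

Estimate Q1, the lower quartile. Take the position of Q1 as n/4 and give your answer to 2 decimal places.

Cumulative frequencies: 12, 27, 50, 65, 75
n = 75; position = n/4 = 18.75.
This falls in the class [38, 48): L = 38, F = 12, f = 15, h = 10.
Lower quartile ≈ 38 + ((18.75 − 12) / 15) × 10 = 42.5000

42.50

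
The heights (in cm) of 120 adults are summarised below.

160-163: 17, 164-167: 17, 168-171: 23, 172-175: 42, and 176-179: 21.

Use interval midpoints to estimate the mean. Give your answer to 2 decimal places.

Midpoints: 161.5, 165.5, 169.5, 173.5, 177.5
Σfm = 17×161.5 + 17×165.5 + 23×169.5 + 42×173.5 + 21×177.5 = 20472
n = Σf = 120
Mean = 20472 / 120 = 170.6000

170.60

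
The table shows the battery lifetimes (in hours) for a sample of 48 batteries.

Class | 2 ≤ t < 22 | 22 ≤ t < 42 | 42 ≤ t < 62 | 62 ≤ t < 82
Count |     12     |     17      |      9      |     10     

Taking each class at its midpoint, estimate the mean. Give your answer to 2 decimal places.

Midpoints: 12, 32, 52, 72
Σfm = 12×12 + 17×32 + 9×52 + 10×72 = 1876
n = Σf = 48
Mean = 1876 / 48 = 39.0833

39.08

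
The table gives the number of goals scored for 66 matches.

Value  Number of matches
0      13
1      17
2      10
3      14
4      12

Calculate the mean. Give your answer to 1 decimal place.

1.9

Values: 0, 1, 2, 3, 4
Σfx = 13×0 + 17×1 + 10×2 + 14×3 + 12×4 = 127
n = Σf = 66
Mean = 127 / 66 = 1.9242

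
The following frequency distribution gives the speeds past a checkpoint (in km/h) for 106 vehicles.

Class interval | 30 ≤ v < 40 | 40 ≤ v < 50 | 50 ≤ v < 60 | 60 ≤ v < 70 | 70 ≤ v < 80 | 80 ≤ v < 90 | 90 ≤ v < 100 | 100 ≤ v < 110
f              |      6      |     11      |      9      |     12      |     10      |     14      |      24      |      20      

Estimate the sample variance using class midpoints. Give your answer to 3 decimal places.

496.613

Midpoints: 35, 45, 55, 65, 75, 85, 95, 105
n = 106, Σfm = 8300, mean = 78.3019
Σfm² = 702050
Σf(m − x̄)² = Σfm² − (Σfm)²/n = 702050 − 8300²/106 = 52144.3396
Sample variance = 52144.3396 / 105 = 496.6128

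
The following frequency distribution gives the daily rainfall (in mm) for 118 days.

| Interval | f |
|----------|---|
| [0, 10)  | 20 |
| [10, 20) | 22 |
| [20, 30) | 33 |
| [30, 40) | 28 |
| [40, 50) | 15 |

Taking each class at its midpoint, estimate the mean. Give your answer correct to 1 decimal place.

Midpoints: 5, 15, 25, 35, 45
Σfm = 20×5 + 22×15 + 33×25 + 28×35 + 15×45 = 2910
n = Σf = 118
Mean = 2910 / 118 = 24.6610

24.7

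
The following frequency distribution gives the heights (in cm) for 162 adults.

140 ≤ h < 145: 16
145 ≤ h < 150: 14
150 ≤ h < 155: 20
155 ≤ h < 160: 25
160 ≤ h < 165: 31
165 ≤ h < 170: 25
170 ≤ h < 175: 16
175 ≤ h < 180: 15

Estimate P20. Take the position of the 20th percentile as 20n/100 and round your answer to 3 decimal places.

Cumulative frequencies: 16, 30, 50, 75, 106, 131, 147, 162
n = 162; position = 20n/100 = 32.4.
This falls in the class 150 ≤ h < 155: L = 150, F = 30, f = 20, h = 5.
20th percentile ≈ 150 + ((32.4 − 30) / 20) × 5 = 150.6000

150.600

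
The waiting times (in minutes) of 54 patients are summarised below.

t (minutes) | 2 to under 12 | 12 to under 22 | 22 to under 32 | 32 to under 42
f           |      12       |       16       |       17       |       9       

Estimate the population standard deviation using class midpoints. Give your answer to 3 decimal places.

10.111

Midpoints: 7, 17, 27, 37
n = 54, Σfm = 1148, mean = 21.2593
Σfm² = 29926
Σf(m − x̄)² = Σfm² − (Σfm)²/n = 29926 − 1148²/54 = 5520.3704
Population variance = 5520.3704 / 54 = 102.2291
Standard deviation = √102.2291 = 10.1108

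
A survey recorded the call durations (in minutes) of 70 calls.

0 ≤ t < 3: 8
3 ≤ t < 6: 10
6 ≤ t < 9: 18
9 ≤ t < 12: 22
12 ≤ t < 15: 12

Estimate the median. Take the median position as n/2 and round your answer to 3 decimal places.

8.833

Cumulative frequencies: 8, 18, 36, 58, 70
n = 70; position = n/2 = 35.
This falls in the class 6 ≤ t < 9: L = 6, F = 18, f = 18, h = 3.
Median ≈ 6 + ((35 − 18) / 18) × 3 = 8.8333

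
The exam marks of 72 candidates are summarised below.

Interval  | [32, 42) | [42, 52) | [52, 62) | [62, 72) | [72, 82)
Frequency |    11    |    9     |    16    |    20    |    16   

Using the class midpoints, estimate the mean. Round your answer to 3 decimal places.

59.917

Midpoints: 37, 47, 57, 67, 77
Σfm = 11×37 + 9×47 + 16×57 + 20×67 + 16×77 = 4314
n = Σf = 72
Mean = 4314 / 72 = 59.9167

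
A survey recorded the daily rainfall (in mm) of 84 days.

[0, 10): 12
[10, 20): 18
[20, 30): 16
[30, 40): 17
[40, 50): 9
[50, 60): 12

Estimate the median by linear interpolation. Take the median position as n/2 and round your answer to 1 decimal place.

27.5

Cumulative frequencies: 12, 30, 46, 63, 72, 84
n = 84; position = n/2 = 42.
This falls in the class [20, 30): L = 20, F = 30, f = 16, h = 10.
Median ≈ 20 + ((42 − 30) / 16) × 10 = 27.5000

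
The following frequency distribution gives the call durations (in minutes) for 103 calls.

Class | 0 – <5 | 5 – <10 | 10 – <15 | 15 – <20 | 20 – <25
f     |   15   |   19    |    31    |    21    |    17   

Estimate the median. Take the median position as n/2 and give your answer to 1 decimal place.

12.8

Cumulative frequencies: 15, 34, 65, 86, 103
n = 103; position = n/2 = 51.5.
This falls in the class 10 – <15: L = 10, F = 34, f = 31, h = 5.
Median ≈ 10 + ((51.5 − 34) / 31) × 5 = 12.8226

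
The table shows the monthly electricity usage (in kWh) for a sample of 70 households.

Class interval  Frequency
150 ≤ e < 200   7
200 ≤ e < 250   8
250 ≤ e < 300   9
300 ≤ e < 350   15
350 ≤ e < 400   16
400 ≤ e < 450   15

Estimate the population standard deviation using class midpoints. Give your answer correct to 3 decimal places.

Midpoints: 175, 225, 275, 325, 375, 425
n = 70, Σfm = 22750, mean = 325.0000
Σfm² = 7843750
Σf(m − x̄)² = Σfm² − (Σfm)²/n = 7843750 − 22750²/70 = 450000.0000
Population variance = 450000.0000 / 70 = 6428.5714
Standard deviation = √6428.5714 = 80.1784

80.178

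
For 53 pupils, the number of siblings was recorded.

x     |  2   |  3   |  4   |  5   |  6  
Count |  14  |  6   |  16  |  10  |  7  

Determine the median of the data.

4

Cumulative frequencies: 14, 20, 36, 46, 53
n = 53, so the median is the value in position (n+1)/2 = 27.
Position 27 falls at value 4.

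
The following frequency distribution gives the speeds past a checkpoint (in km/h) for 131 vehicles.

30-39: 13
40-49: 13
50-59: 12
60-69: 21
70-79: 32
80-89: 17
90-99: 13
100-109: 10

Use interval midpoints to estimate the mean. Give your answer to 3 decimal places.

69.691

Midpoints: 34.5, 44.5, 54.5, 64.5, 74.5, 84.5, 94.5, 104.5
Σfm = 13×34.5 + 13×44.5 + 12×54.5 + 21×64.5 + 32×74.5 + 17×84.5 + 13×94.5 + 10×104.5 = 9129.5
n = Σf = 131
Mean = 9129.5 / 131 = 69.6908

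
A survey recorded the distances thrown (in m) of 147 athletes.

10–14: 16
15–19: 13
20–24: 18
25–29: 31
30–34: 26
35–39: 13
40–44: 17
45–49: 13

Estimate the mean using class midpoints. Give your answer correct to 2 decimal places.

29.14

Midpoints: 12, 17, 22, 27, 32, 37, 42, 47
Σfm = 16×12 + 13×17 + 18×22 + 31×27 + 26×32 + 13×37 + 17×42 + 13×47 = 4284
n = Σf = 147
Mean = 4284 / 147 = 29.1429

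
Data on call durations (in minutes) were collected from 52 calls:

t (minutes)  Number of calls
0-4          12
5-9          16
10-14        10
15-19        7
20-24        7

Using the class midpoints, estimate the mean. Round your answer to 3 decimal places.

Midpoints: 2, 7, 12, 17, 22
Σfm = 12×2 + 16×7 + 10×12 + 7×17 + 7×22 = 529
n = Σf = 52
Mean = 529 / 52 = 10.1731

10.173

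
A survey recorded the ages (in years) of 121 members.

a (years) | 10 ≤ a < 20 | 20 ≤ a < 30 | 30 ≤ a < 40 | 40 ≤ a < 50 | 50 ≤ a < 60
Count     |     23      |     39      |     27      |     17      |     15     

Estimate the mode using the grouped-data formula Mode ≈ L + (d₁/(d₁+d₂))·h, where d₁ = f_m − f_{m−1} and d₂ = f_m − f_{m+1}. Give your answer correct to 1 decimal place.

Modal class: 20 ≤ a < 30 (highest frequency 39).
d₁ = 39 − 23 = 16, d₂ = 39 − 27 = 12
Mode ≈ 20 + (16/(16+12)) × 10 = 20 + 5.7143 = 25.7143

25.7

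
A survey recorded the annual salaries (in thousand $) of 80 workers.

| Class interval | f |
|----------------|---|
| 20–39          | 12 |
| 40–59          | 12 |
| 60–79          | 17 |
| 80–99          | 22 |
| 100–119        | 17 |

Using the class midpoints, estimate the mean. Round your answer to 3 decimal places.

Midpoints: 29.5, 49.5, 69.5, 89.5, 109.5
Σfm = 12×29.5 + 12×49.5 + 17×69.5 + 22×89.5 + 17×109.5 = 5960
n = Σf = 80
Mean = 5960 / 80 = 74.5000

74.500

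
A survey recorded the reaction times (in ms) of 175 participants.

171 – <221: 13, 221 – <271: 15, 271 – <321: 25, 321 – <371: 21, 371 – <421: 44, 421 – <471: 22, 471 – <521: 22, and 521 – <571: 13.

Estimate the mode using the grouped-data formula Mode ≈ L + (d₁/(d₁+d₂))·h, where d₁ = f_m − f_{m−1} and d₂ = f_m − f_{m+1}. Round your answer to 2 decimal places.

Modal class: 371 – <421 (highest frequency 44).
d₁ = 44 − 21 = 23, d₂ = 44 − 22 = 22
Mode ≈ 371 + (23/(23+22)) × 50 = 371 + 25.5556 = 396.5556

396.56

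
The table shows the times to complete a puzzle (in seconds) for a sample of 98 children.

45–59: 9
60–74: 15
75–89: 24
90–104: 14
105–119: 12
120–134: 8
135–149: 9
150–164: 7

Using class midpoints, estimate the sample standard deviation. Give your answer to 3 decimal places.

30.535

Midpoints: 52, 67, 82, 97, 112, 127, 142, 157
n = 98, Σfm = 9536, mean = 97.3061
Σfm² = 1018352
Σf(m − x̄)² = Σfm² − (Σfm)²/n = 1018352 − 9536²/98 = 90440.8163
Sample variance = 90440.8163 / 97 = 932.3795
Standard deviation = √932.3795 = 30.5349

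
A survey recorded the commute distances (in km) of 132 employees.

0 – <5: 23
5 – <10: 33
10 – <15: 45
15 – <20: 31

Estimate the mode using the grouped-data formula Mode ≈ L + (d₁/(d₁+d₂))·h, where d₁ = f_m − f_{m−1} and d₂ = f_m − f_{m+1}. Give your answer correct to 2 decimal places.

Modal class: 10 – <15 (highest frequency 45).
d₁ = 45 − 33 = 12, d₂ = 45 − 31 = 14
Mode ≈ 10 + (12/(12+14)) × 5 = 10 + 2.3077 = 12.3077

12.31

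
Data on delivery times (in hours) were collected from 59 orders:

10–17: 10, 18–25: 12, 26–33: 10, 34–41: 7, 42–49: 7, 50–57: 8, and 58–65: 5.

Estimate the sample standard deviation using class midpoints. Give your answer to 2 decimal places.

15.60

Midpoints: 13.5, 21.5, 29.5, 37.5, 45.5, 53.5, 61.5
n = 59, Σfm = 2004.5, mean = 33.9746
Σfm² = 82216.75
Σf(m − x̄)² = Σfm² − (Σfm)²/n = 82216.75 − 2004.5²/59 = 14114.7119
Sample variance = 14114.7119 / 58 = 243.3571
Standard deviation = √243.3571 = 15.5999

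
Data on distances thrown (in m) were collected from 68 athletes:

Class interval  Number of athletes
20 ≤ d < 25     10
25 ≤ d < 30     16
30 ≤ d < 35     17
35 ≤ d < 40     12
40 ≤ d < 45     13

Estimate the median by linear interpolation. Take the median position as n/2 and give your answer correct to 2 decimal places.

32.35

Cumulative frequencies: 10, 26, 43, 55, 68
n = 68; position = n/2 = 34.
This falls in the class 30 ≤ d < 35: L = 30, F = 26, f = 17, h = 5.
Median ≈ 30 + ((34 − 26) / 17) × 5 = 32.3529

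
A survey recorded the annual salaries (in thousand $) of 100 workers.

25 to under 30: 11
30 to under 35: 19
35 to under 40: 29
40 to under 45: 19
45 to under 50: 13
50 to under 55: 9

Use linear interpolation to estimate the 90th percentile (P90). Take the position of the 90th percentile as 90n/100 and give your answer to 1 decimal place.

Cumulative frequencies: 11, 30, 59, 78, 91, 100
n = 100; position = 90n/100 = 90.
This falls in the class 45 to under 50: L = 45, F = 78, f = 13, h = 5.
90th percentile ≈ 45 + ((90 − 78) / 13) × 5 = 49.6154

49.6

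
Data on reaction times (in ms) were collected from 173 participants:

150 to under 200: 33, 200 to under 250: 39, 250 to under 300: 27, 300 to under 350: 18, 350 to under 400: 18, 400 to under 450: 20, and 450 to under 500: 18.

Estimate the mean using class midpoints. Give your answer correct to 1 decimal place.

Midpoints: 175, 225, 275, 325, 375, 425, 475
Σfm = 33×175 + 39×225 + 27×275 + 18×325 + 18×375 + 20×425 + 18×475 = 51625
n = Σf = 173
Mean = 51625 / 173 = 298.4104

298.4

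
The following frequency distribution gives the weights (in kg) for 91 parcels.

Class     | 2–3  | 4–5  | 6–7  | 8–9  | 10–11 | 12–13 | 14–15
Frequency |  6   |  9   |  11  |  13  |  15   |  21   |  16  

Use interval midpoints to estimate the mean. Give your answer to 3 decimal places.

Midpoints: 2.5, 4.5, 6.5, 8.5, 10.5, 12.5, 14.5
Σfm = 6×2.5 + 9×4.5 + 11×6.5 + 13×8.5 + 15×10.5 + 21×12.5 + 16×14.5 = 889.5
n = Σf = 91
Mean = 889.5 / 91 = 9.7747

9.775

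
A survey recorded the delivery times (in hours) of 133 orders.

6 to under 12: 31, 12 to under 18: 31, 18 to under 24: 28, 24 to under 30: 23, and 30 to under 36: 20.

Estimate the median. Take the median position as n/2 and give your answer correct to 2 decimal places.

18.96

Cumulative frequencies: 31, 62, 90, 113, 133
n = 133; position = n/2 = 66.5.
This falls in the class 18 to under 24: L = 18, F = 62, f = 28, h = 6.
Median ≈ 18 + ((66.5 − 62) / 28) × 6 = 18.9643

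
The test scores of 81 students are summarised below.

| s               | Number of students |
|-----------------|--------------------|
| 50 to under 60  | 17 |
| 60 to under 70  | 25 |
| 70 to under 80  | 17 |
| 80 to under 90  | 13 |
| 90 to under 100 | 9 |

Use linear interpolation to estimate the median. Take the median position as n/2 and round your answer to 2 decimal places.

69.40

Cumulative frequencies: 17, 42, 59, 72, 81
n = 81; position = n/2 = 40.5.
This falls in the class 60 to under 70: L = 60, F = 17, f = 25, h = 10.
Median ≈ 60 + ((40.5 − 17) / 25) × 10 = 69.4000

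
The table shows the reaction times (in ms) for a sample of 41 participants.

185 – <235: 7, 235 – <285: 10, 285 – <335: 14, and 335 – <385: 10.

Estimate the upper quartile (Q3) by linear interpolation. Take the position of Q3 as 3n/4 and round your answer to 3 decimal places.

Cumulative frequencies: 7, 17, 31, 41
n = 41; position = 3n/4 = 30.75.
This falls in the class 285 – <335: L = 285, F = 17, f = 14, h = 50.
Upper quartile ≈ 285 + ((30.75 − 17) / 14) × 50 = 334.1071

334.107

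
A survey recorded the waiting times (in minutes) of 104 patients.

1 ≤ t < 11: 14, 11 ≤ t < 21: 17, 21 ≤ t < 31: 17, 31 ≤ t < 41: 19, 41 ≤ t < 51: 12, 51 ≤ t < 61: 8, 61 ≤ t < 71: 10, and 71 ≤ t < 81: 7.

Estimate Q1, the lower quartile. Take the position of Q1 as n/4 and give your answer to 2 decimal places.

18.06

Cumulative frequencies: 14, 31, 48, 67, 79, 87, 97, 104
n = 104; position = n/4 = 26.
This falls in the class 11 ≤ t < 21: L = 11, F = 14, f = 17, h = 10.
Lower quartile ≈ 11 + ((26 − 14) / 17) × 10 = 18.0588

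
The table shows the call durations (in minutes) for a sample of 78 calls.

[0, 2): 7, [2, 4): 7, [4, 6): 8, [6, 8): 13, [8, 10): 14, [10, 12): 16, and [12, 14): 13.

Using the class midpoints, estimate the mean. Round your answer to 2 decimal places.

8.08

Midpoints: 1, 3, 5, 7, 9, 11, 13
Σfm = 7×1 + 7×3 + 8×5 + 13×7 + 14×9 + 16×11 + 13×13 = 630
n = Σf = 78
Mean = 630 / 78 = 8.0769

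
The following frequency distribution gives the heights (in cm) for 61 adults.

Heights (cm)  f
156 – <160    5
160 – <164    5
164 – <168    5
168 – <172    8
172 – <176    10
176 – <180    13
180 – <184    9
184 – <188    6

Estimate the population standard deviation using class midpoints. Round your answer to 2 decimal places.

8.19

Midpoints: 158, 162, 166, 170, 174, 178, 182, 186
n = 61, Σfm = 10598, mean = 173.7377
Σfm² = 1845364
Σf(m − x̄)² = Σfm² − (Σfm)²/n = 1845364 − 10598²/61 = 4091.8033
Population variance = 4091.8033 / 61 = 67.0787
Standard deviation = √67.0787 = 8.1902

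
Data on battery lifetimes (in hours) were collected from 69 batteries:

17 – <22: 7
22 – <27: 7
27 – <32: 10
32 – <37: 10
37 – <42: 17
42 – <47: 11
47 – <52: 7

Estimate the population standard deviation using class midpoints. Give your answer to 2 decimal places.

Midpoints: 19.5, 24.5, 29.5, 34.5, 39.5, 44.5, 49.5
n = 69, Σfm = 2455.5, mean = 35.5870
Σfm² = 92927.25
Σf(m − x̄)² = Σfm² − (Σfm)²/n = 92927.25 − 2455.5²/69 = 5543.4783
Population variance = 5543.4783 / 69 = 80.3403
Standard deviation = √80.3403 = 8.9633

8.96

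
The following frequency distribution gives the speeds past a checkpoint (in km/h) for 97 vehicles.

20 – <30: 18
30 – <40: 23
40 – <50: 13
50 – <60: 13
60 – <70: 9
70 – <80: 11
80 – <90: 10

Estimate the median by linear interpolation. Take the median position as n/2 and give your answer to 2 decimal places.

Cumulative frequencies: 18, 41, 54, 67, 76, 87, 97
n = 97; position = n/2 = 48.5.
This falls in the class 40 – <50: L = 40, F = 41, f = 13, h = 10.
Median ≈ 40 + ((48.5 − 41) / 13) × 10 = 45.7692

45.77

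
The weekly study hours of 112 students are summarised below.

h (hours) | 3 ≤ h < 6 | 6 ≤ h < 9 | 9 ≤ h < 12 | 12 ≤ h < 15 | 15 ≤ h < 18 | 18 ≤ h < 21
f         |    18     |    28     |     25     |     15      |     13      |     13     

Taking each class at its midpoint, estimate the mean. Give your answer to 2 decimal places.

10.93

Midpoints: 4.5, 7.5, 10.5, 13.5, 16.5, 19.5
Σfm = 18×4.5 + 28×7.5 + 25×10.5 + 15×13.5 + 13×16.5 + 13×19.5 = 1224
n = Σf = 112
Mean = 1224 / 112 = 10.9286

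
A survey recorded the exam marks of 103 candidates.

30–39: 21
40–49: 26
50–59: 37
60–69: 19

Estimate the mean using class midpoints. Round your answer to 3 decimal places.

Midpoints: 34.5, 44.5, 54.5, 64.5
Σfm = 21×34.5 + 26×44.5 + 37×54.5 + 19×64.5 = 5123.5
n = Σf = 103
Mean = 5123.5 / 103 = 49.7427

49.743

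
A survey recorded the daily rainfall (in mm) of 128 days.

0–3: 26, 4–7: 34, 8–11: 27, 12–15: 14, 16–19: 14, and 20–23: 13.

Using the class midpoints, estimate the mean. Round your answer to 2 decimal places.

9.34

Midpoints: 1.5, 5.5, 9.5, 13.5, 17.5, 21.5
Σfm = 26×1.5 + 34×5.5 + 27×9.5 + 14×13.5 + 14×17.5 + 13×21.5 = 1196
n = Σf = 128
Mean = 1196 / 128 = 9.3438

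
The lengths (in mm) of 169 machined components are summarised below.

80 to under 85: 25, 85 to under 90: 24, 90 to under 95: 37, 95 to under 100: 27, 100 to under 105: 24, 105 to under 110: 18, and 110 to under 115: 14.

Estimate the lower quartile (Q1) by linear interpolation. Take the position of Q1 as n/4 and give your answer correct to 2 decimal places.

88.59

Cumulative frequencies: 25, 49, 86, 113, 137, 155, 169
n = 169; position = n/4 = 42.25.
This falls in the class 85 to under 90: L = 85, F = 25, f = 24, h = 5.
Lower quartile ≈ 85 + ((42.25 − 25) / 24) × 5 = 88.5938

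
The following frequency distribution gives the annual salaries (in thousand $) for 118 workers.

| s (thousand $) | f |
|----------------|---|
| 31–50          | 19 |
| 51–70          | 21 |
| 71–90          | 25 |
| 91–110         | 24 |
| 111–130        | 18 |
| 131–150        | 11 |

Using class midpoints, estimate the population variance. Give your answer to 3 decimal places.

956.622

Midpoints: 40.5, 60.5, 80.5, 100.5, 120.5, 140.5
n = 118, Σfm = 10179, mean = 86.2627
Σfm² = 990949.5
Σf(m − x̄)² = Σfm² − (Σfm)²/n = 990949.5 − 10179²/118 = 112881.3559
Population variance = 112881.3559 / 118 = 956.6217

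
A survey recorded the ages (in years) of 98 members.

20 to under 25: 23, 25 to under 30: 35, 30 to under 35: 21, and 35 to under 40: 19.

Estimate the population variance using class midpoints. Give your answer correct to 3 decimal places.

Midpoints: 22.5, 27.5, 32.5, 37.5
n = 98, Σfm = 2875, mean = 29.3367
Σfm² = 87012.5
Σf(m − x̄)² = Σfm² − (Σfm)²/n = 87012.5 − 2875²/98 = 2669.3878
Population variance = 2669.3878 / 98 = 27.2387

27.239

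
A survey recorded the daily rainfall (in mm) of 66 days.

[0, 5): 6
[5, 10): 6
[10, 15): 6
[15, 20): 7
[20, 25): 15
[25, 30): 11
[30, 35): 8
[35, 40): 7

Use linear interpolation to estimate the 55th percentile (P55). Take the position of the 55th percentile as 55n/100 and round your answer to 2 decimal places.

Cumulative frequencies: 6, 12, 18, 25, 40, 51, 59, 66
n = 66; position = 55n/100 = 36.3.
This falls in the class [20, 25): L = 20, F = 25, f = 15, h = 5.
55th percentile ≈ 20 + ((36.3 − 25) / 15) × 5 = 23.7667

23.77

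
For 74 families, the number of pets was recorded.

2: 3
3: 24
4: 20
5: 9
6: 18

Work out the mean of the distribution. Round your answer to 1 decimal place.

4.2

Values: 2, 3, 4, 5, 6
Σfx = 3×2 + 24×3 + 20×4 + 9×5 + 18×6 = 311
n = Σf = 74
Mean = 311 / 74 = 4.2027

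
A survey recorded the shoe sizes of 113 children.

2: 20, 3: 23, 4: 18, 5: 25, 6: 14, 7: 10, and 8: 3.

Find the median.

4

Cumulative frequencies: 20, 43, 61, 86, 100, 110, 113
n = 113, so the median is the value in position (n+1)/2 = 57.
Position 57 falls at value 4.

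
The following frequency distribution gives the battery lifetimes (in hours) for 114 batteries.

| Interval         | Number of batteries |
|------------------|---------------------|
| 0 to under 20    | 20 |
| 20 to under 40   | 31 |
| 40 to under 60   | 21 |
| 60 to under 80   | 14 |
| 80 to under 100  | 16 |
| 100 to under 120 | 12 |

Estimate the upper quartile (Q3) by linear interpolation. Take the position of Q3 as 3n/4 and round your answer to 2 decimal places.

79.29

Cumulative frequencies: 20, 51, 72, 86, 102, 114
n = 114; position = 3n/4 = 85.5.
This falls in the class 60 to under 80: L = 60, F = 72, f = 14, h = 20.
Upper quartile ≈ 60 + ((85.5 − 72) / 14) × 20 = 79.2857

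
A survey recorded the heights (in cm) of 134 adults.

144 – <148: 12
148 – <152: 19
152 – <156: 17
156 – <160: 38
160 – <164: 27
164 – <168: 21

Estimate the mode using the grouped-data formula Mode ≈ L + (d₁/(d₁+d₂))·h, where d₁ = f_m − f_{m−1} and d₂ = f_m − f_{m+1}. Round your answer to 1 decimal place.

Modal class: 156 – <160 (highest frequency 38).
d₁ = 38 − 17 = 21, d₂ = 38 − 27 = 11
Mode ≈ 156 + (21/(21+11)) × 4 = 156 + 2.6250 = 158.6250

158.6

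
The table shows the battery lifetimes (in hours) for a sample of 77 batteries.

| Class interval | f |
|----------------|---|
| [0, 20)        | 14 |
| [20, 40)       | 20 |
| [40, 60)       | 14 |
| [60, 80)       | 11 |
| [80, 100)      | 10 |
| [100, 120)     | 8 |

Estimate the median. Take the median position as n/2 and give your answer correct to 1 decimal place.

46.4

Cumulative frequencies: 14, 34, 48, 59, 69, 77
n = 77; position = n/2 = 38.5.
This falls in the class [40, 60): L = 40, F = 34, f = 14, h = 20.
Median ≈ 40 + ((38.5 − 34) / 14) × 20 = 46.4286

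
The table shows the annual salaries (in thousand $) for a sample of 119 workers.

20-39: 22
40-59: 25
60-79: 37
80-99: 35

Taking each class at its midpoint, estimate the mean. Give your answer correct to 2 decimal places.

63.79

Midpoints: 29.5, 49.5, 69.5, 89.5
Σfm = 22×29.5 + 25×49.5 + 37×69.5 + 35×89.5 = 7590.5
n = Σf = 119
Mean = 7590.5 / 119 = 63.7857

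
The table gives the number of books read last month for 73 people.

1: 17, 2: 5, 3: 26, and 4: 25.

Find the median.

3

Cumulative frequencies: 17, 22, 48, 73
n = 73, so the median is the value in position (n+1)/2 = 37.
Position 37 falls at value 3.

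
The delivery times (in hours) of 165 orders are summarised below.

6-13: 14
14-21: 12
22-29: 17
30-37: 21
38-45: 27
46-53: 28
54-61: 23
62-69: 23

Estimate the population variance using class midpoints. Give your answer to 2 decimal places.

Midpoints: 9.5, 17.5, 25.5, 33.5, 41.5, 49.5, 57.5, 65.5
n = 165, Σfm = 6815.5, mean = 41.3061
Σfm² = 329387.25
Σf(m − x̄)² = Σfm² − (Σfm)²/n = 329387.25 − 6815.5²/165 = 47865.7939
Population variance = 47865.7939 / 165 = 290.0957

290.10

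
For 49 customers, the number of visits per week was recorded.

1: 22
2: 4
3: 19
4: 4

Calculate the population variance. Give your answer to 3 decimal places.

1.153

Values: 1, 2, 3, 4
n = 49, Σfx = 103, mean = 2.1020
Σfx² = 273
Σf(x − x̄)² = Σfx² − (Σfx)²/n = 273 − 103²/49 = 56.4898
Population variance = 56.4898 / 49 = 1.1529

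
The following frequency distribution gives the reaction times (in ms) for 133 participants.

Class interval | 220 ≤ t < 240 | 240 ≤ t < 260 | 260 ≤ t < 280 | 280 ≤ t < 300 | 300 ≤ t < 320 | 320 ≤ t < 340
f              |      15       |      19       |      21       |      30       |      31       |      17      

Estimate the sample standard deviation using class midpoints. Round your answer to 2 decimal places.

Midpoints: 230, 250, 270, 290, 310, 330
n = 133, Σfm = 37790, mean = 284.1353
Σfm² = 10865300
Σf(m − x̄)² = Σfm² − (Σfm)²/n = 10865300 − 37790²/133 = 127825.5639
Sample variance = 127825.5639 / 132 = 968.3755
Standard deviation = √968.3755 = 31.1187

31.12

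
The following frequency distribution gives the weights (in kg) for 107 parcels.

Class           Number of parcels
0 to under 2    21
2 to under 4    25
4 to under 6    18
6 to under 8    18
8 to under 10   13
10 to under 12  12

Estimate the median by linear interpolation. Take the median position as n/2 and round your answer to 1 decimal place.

Cumulative frequencies: 21, 46, 64, 82, 95, 107
n = 107; position = n/2 = 53.5.
This falls in the class 4 to under 6: L = 4, F = 46, f = 18, h = 2.
Median ≈ 4 + ((53.5 − 46) / 18) × 2 = 4.8333

4.8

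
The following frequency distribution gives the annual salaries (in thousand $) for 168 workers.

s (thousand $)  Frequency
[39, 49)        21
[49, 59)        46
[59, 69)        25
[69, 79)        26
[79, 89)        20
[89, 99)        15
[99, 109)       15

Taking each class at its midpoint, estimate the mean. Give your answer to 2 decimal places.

68.94

Midpoints: 44, 54, 64, 74, 84, 94, 104
Σfm = 21×44 + 46×54 + 25×64 + 26×74 + 20×84 + 15×94 + 15×104 = 11582
n = Σf = 168
Mean = 11582 / 168 = 68.9405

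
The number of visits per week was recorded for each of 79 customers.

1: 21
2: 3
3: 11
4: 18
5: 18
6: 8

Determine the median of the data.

4

Cumulative frequencies: 21, 24, 35, 53, 71, 79
n = 79, so the median is the value in position (n+1)/2 = 40.
Position 40 falls at value 4.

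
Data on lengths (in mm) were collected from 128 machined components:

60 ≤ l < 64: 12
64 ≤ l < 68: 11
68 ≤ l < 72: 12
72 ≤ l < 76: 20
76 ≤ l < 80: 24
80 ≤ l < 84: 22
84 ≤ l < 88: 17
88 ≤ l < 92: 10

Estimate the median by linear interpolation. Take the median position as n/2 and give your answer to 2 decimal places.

77.50

Cumulative frequencies: 12, 23, 35, 55, 79, 101, 118, 128
n = 128; position = n/2 = 64.
This falls in the class 76 ≤ l < 80: L = 76, F = 55, f = 24, h = 4.
Median ≈ 76 + ((64 − 55) / 24) × 4 = 77.5000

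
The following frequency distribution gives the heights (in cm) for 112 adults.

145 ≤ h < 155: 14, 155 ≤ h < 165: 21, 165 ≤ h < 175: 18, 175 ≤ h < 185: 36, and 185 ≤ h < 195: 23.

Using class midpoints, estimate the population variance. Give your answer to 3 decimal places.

Midpoints: 150, 160, 170, 180, 190
n = 112, Σfm = 19370, mean = 172.9464
Σfm² = 3369500
Σf(m − x̄)² = Σfm² − (Σfm)²/n = 3369500 − 19370²/112 = 19527.6786
Population variance = 19527.6786 / 112 = 174.3543

174.354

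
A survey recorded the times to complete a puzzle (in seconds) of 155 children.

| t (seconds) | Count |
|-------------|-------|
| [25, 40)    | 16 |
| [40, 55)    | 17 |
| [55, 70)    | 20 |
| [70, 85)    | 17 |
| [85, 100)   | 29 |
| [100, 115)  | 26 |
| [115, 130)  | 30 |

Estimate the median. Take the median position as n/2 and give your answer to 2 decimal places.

Cumulative frequencies: 16, 33, 53, 70, 99, 125, 155
n = 155; position = n/2 = 77.5.
This falls in the class [85, 100): L = 85, F = 70, f = 29, h = 15.
Median ≈ 85 + ((77.5 − 70) / 29) × 15 = 88.8793

88.88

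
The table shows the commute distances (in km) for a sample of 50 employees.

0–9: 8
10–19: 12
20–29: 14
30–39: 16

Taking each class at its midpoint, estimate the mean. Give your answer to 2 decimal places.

Midpoints: 4.5, 14.5, 24.5, 34.5
Σfm = 8×4.5 + 12×14.5 + 14×24.5 + 16×34.5 = 1105
n = Σf = 50
Mean = 1105 / 50 = 22.1000

22.10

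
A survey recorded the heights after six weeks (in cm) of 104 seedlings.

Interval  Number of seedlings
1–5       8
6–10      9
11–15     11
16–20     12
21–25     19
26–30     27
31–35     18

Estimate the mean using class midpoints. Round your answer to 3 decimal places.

21.558

Midpoints: 3, 8, 13, 18, 23, 28, 33
Σfm = 8×3 + 9×8 + 11×13 + 12×18 + 19×23 + 27×28 + 18×33 = 2242
n = Σf = 104
Mean = 2242 / 104 = 21.5577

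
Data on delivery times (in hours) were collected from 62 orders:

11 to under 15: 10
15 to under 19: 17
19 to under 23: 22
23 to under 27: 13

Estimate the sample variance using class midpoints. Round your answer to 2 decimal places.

Midpoints: 13, 17, 21, 25
n = 62, Σfm = 1206, mean = 19.4516
Σfm² = 24430
Σf(m − x̄)² = Σfm² − (Σfm)²/n = 24430 − 1206²/62 = 971.3548
Sample variance = 971.3548 / 61 = 15.9238

15.92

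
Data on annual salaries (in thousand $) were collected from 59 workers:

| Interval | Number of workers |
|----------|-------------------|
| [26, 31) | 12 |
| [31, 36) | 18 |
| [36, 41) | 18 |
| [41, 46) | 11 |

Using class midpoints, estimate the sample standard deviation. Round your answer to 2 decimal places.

5.12

Midpoints: 28.5, 33.5, 38.5, 43.5
n = 59, Σfm = 2116.5, mean = 35.8729
Σfm² = 77442.75
Σf(m − x̄)² = Σfm² − (Σfm)²/n = 77442.75 − 2116.5²/59 = 1517.7966
Sample variance = 1517.7966 / 58 = 26.1689
Standard deviation = √26.1689 = 5.1156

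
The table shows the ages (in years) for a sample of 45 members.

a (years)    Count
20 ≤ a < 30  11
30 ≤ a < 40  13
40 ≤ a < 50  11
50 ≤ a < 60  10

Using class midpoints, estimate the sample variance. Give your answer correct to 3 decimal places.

Midpoints: 25, 35, 45, 55
n = 45, Σfm = 1775, mean = 39.4444
Σfm² = 75325
Σf(m − x̄)² = Σfm² − (Σfm)²/n = 75325 − 1775²/45 = 5311.1111
Sample variance = 5311.1111 / 44 = 120.7071

120.707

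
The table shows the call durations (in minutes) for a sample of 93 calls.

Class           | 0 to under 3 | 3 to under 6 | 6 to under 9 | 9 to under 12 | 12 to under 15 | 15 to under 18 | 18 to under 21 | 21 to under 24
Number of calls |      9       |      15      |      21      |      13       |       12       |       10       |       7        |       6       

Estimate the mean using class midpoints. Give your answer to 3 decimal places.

Midpoints: 1.5, 4.5, 7.5, 10.5, 13.5, 16.5, 19.5, 22.5
Σfm = 9×1.5 + 15×4.5 + 21×7.5 + 13×10.5 + 12×13.5 + 10×16.5 + 7×19.5 + 6×22.5 = 973.5
n = Σf = 93
Mean = 973.5 / 93 = 10.4677

10.468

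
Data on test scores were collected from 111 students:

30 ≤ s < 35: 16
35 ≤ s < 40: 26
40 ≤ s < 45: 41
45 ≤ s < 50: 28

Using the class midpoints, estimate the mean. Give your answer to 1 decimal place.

Midpoints: 32.5, 37.5, 42.5, 47.5
Σfm = 16×32.5 + 26×37.5 + 41×42.5 + 28×47.5 = 4567.5
n = Σf = 111
Mean = 4567.5 / 111 = 41.1486

41.1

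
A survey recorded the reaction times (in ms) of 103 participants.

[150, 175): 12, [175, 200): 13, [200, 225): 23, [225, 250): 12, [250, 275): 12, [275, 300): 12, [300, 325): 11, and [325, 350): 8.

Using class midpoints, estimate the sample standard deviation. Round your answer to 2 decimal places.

Midpoints: 162.5, 187.5, 212.5, 237.5, 262.5, 287.5, 312.5, 337.5
n = 103, Σfm = 24862.5, mean = 241.3835
Σfm² = 6293593.75
Σf(m − x̄)² = Σfm² − (Σfm)²/n = 6293593.75 − 24862.5²/103 = 292196.6019
Sample variance = 292196.6019 / 102 = 2864.6726
Standard deviation = √2864.6726 = 53.5226

53.52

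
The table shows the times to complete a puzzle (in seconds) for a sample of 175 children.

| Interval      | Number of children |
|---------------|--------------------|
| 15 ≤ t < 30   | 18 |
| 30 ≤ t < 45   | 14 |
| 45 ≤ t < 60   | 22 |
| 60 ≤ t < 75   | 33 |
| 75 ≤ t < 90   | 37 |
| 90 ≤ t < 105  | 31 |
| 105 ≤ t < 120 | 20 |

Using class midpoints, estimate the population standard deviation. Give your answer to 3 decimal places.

26.922

Midpoints: 22.5, 37.5, 52.5, 67.5, 82.5, 97.5, 112.5
n = 175, Σfm = 12637.5, mean = 72.2143
Σfm² = 1039443.75
Σf(m − x̄)² = Σfm² − (Σfm)²/n = 1039443.75 − 12637.5²/175 = 126835.7143
Population variance = 126835.7143 / 175 = 724.7755
Standard deviation = √724.7755 = 26.9217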